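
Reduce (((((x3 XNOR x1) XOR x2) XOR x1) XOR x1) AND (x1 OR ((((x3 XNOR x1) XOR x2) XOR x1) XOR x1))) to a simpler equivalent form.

By absorption (E AND (E OR v) = E) then XOR self-cancellation ((E XOR v) XOR v = E):
= ((x3 XNOR x1) XOR x2)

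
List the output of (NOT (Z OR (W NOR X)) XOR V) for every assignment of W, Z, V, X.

W | Z | V | X | Output
----------------------
0 | 0 | 0 | 0 | 0
0 | 0 | 0 | 1 | 1
0 | 0 | 1 | 0 | 1
0 | 0 | 1 | 1 | 0
0 | 1 | 0 | 0 | 0
0 | 1 | 0 | 1 | 0
0 | 1 | 1 | 0 | 1
0 | 1 | 1 | 1 | 1
1 | 0 | 0 | 0 | 1
1 | 0 | 0 | 1 | 1
1 | 0 | 1 | 0 | 0
1 | 0 | 1 | 1 | 0
1 | 1 | 0 | 0 | 0
1 | 1 | 0 | 1 | 0
1 | 1 | 1 | 0 | 1
1 | 1 | 1 | 1 | 1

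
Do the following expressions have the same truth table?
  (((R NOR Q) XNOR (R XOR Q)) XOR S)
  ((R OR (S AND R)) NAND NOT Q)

No. Counterexample: with R=0, Q=0, S=0, Expression 1 = 0 but Expression 2 = 1.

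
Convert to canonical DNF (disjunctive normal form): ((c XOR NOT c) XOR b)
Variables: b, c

(NOT b AND NOT c) OR (NOT b AND c)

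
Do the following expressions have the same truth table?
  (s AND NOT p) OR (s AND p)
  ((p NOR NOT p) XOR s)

Yes, they are equivalent — the two output columns agree on all 4 assignments:
s | p | Expression 1 | Expression 2
-----------------------------------
0 | 0 | 0 | 0
0 | 1 | 0 | 0
1 | 0 | 1 | 1
1 | 1 | 1 | 1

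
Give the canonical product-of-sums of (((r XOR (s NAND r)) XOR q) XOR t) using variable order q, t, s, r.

ΠM(1, 4, 6, 7, 8, 10, 11, 13) = (q OR t OR s OR NOT r) AND (q OR NOT t OR s OR r) AND (q OR NOT t OR NOT s OR r) AND (q OR NOT t OR NOT s OR NOT r) AND (NOT q OR t OR s OR r) AND (NOT q OR t OR NOT s OR r) AND (NOT q OR t OR NOT s OR NOT r) AND (NOT q OR NOT t OR s OR NOT r)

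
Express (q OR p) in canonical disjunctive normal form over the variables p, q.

(NOT p AND q) OR (p AND NOT q) OR (p AND q)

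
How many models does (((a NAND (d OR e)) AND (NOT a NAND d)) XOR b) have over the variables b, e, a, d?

Satisfying assignments: (0,0,0,0), (0,0,1,0), (0,1,0,0), (1,0,0,1), (1,0,1,1), (1,1,0,1), (1,1,1,0), (1,1,1,1)
Count: 8 out of 16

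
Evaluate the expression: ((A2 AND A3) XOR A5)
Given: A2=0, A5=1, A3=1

Substituting: ((0 AND 1) XOR 1)
= 1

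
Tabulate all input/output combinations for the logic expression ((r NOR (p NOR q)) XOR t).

r | t | q | p | Output
----------------------
0 | 0 | 0 | 0 | 0
0 | 0 | 0 | 1 | 1
0 | 0 | 1 | 0 | 1
0 | 0 | 1 | 1 | 1
0 | 1 | 0 | 0 | 1
0 | 1 | 0 | 1 | 0
0 | 1 | 1 | 0 | 0
0 | 1 | 1 | 1 | 0
1 | 0 | 0 | 0 | 0
1 | 0 | 0 | 1 | 0
1 | 0 | 1 | 0 | 0
1 | 0 | 1 | 1 | 0
1 | 1 | 0 | 0 | 1
1 | 1 | 0 | 1 | 1
1 | 1 | 1 | 0 | 1
1 | 1 | 1 | 1 | 1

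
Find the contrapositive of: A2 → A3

Contrapositive: NOT A3 → NOT A2
Note: A statement and its contrapositive are logically equivalent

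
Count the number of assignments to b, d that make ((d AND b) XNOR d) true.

Satisfying assignments: (0,0), (1,0), (1,1)
Count: 3 out of 4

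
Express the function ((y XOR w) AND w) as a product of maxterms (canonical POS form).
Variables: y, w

ΠM(0, 2, 3) = (y OR w) AND (NOT y OR w) AND (NOT y OR NOT w)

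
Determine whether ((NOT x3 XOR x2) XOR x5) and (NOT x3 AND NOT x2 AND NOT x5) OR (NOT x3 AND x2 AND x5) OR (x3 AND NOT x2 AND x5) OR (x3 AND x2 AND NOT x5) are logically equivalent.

Yes, they are equivalent — the two output columns agree on all 8 assignments:
x3 | x2 | x5 | Expression 1 | Expression 2
------------------------------------------
0 | 0 | 0 | 1 | 1
0 | 0 | 1 | 0 | 0
0 | 1 | 0 | 0 | 0
0 | 1 | 1 | 1 | 1
1 | 0 | 0 | 0 | 0
1 | 0 | 1 | 1 | 1
1 | 1 | 0 | 1 | 1
1 | 1 | 1 | 0 | 0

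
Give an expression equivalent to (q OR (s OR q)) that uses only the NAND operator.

((q NAND q) NAND (((s NAND s) NAND (q NAND q)) NAND ((s NAND s) NAND (q NAND q))))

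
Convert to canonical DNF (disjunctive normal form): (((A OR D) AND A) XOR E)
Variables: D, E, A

(NOT D AND NOT E AND A) OR (NOT D AND E AND NOT A) OR (D AND NOT E AND A) OR (D AND E AND NOT A)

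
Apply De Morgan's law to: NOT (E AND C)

NOT E OR NOT C
De Morgan's: NOT(AND of terms) = OR of negations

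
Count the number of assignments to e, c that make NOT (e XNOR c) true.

Satisfying assignments: (0,1), (1,0)
Count: 2 out of 4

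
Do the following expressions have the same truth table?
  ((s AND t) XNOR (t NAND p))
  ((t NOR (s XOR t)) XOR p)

No. Counterexample: with t=0, p=0, s=0, Expression 1 = 0 but Expression 2 = 1.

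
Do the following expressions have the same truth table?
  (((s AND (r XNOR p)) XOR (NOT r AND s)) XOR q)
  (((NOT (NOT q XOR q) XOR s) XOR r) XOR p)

No. Counterexample: with q=0, s=0, r=0, p=1, Expression 1 = 0 but Expression 2 = 1.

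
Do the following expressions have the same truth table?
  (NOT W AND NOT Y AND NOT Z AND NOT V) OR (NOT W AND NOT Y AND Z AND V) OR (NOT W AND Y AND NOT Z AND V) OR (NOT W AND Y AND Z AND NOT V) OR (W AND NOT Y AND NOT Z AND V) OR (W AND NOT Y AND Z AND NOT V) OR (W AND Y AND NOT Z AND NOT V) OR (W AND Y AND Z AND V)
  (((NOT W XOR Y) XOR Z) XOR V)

Yes, they are equivalent — the two output columns agree on all 16 assignments:
W | Y | Z | V | Expression 1 | Expression 2
-------------------------------------------
0 | 0 | 0 | 0 | 1 | 1
0 | 0 | 0 | 1 | 0 | 0
0 | 0 | 1 | 0 | 0 | 0
0 | 0 | 1 | 1 | 1 | 1
0 | 1 | 0 | 0 | 0 | 0
0 | 1 | 0 | 1 | 1 | 1
0 | 1 | 1 | 0 | 1 | 1
0 | 1 | 1 | 1 | 0 | 0
1 | 0 | 0 | 0 | 0 | 0
1 | 0 | 0 | 1 | 1 | 1
1 | 0 | 1 | 0 | 1 | 1
1 | 0 | 1 | 1 | 0 | 0
1 | 1 | 0 | 0 | 1 | 1
1 | 1 | 0 | 1 | 0 | 0
1 | 1 | 1 | 0 | 0 | 0
1 | 1 | 1 | 1 | 1 | 1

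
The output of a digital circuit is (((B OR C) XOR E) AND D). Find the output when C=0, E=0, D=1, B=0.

Substituting: (((0 OR 0) XOR 0) AND 1)
= 0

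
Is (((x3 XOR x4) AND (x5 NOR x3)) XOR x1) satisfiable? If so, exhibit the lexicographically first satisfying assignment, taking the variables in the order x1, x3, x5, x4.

x1=0, x3=0, x5=0, x4=1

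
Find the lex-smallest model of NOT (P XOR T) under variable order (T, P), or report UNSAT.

T=0, P=0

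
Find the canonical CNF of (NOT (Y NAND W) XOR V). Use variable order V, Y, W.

(V OR Y OR W) AND (V OR Y OR NOT W) AND (V OR NOT Y OR W) AND (NOT V OR NOT Y OR NOT W)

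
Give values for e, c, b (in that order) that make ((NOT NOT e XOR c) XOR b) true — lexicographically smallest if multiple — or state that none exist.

e=0, c=0, b=1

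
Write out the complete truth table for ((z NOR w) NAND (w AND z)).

w | z | Output
--------------
0 | 0 | 1
0 | 1 | 1
1 | 0 | 1
1 | 1 | 1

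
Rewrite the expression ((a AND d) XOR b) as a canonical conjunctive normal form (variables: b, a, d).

(b OR a OR d) AND (b OR a OR NOT d) AND (b OR NOT a OR d) AND (NOT b OR NOT a OR NOT d)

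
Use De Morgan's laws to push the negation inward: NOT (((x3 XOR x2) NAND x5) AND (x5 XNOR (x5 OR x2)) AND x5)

NOT ((x3 XOR x2) NAND x5) OR NOT (x5 XNOR (x5 OR x2)) OR NOT x5
De Morgan's: NOT(AND of terms) = OR of negations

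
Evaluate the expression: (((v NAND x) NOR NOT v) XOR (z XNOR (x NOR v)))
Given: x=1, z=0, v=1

Substituting: (((1 NAND 1) NOR NOT 1) XOR (0 XNOR (1 NOR 1)))
= 0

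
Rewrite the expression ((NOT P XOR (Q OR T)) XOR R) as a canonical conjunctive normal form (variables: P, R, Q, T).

(P OR R OR Q OR NOT T) AND (P OR R OR NOT Q OR T) AND (P OR R OR NOT Q OR NOT T) AND (P OR NOT R OR Q OR T) AND (NOT P OR R OR Q OR T) AND (NOT P OR NOT R OR Q OR NOT T) AND (NOT P OR NOT R OR NOT Q OR T) AND (NOT P OR NOT R OR NOT Q OR NOT T)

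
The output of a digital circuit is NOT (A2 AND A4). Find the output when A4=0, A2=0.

Substituting: NOT (0 AND 0)
= 1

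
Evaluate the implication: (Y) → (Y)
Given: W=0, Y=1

Antecedent (Y) = 1; consequent (Y) = 1.
1 → 1 = 1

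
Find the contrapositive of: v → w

Contrapositive: NOT w → NOT v
Note: A statement and its contrapositive are logically equivalent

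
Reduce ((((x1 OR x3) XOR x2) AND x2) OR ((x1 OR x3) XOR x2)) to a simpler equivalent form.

By absorption (E OR (E AND v) = E):
= ((x1 OR x3) XOR x2)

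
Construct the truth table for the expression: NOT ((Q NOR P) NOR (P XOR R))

P | Q | R | Output
------------------
0 | 0 | 0 | 1
0 | 0 | 1 | 1
0 | 1 | 0 | 0
0 | 1 | 1 | 1
1 | 0 | 0 | 1
1 | 0 | 1 | 0
1 | 1 | 0 | 1
1 | 1 | 1 | 0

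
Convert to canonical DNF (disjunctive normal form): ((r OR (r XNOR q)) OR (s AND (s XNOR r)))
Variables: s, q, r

(NOT s AND NOT q AND NOT r) OR (NOT s AND NOT q AND r) OR (NOT s AND q AND r) OR (s AND NOT q AND NOT r) OR (s AND NOT q AND r) OR (s AND q AND r)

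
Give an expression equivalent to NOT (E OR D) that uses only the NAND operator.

(((E NAND E) NAND (D NAND D)) NAND ((E NAND E) NAND (D NAND D)))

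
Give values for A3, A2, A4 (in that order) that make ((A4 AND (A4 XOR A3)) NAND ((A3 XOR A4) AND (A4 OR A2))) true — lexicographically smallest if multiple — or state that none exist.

A3=0, A2=0, A4=0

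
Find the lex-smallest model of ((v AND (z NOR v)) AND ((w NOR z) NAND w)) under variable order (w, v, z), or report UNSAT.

UNSATISFIABLE - no assignment makes this expression true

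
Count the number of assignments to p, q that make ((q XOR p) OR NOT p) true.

Satisfying assignments: (0,0), (0,1), (1,0)
Count: 3 out of 4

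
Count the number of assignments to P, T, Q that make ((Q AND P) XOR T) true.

Satisfying assignments: (0,1,0), (0,1,1), (1,0,1), (1,1,0)
Count: 4 out of 8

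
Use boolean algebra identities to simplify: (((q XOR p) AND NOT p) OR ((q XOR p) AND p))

By distribution ((E AND v) OR (E AND NOT v) = E):
= (q XOR p)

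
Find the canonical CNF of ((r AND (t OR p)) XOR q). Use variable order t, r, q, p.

(t OR r OR q OR p) AND (t OR r OR q OR NOT p) AND (t OR NOT r OR q OR p) AND (t OR NOT r OR NOT q OR NOT p) AND (NOT t OR r OR q OR p) AND (NOT t OR r OR q OR NOT p) AND (NOT t OR NOT r OR NOT q OR p) AND (NOT t OR NOT r OR NOT q OR NOT p)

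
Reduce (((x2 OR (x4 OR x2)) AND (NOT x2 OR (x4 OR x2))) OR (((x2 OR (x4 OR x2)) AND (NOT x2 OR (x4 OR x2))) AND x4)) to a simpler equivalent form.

By absorption (E OR (E AND v) = E) then distribution ((E OR v) AND (E OR NOT v) = E):
= (x4 OR x2)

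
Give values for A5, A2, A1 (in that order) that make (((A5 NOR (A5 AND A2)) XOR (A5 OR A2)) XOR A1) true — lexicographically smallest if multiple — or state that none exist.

A5=0, A2=0, A1=0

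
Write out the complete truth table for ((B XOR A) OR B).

B | A | Output
--------------
0 | 0 | 0
0 | 1 | 1
1 | 0 | 1
1 | 1 | 1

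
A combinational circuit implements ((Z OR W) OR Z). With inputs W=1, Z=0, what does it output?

Substituting: ((0 OR 1) OR 0)
= 1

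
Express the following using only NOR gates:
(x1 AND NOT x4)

((x1 NOR x1) NOR ((x4 NOR x4) NOR (x4 NOR x4)))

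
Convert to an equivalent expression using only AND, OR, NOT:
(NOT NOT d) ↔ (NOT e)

((NOT NOT d) AND (NOT e)) OR (NOT d AND e)
(Biconditional = both true or both false)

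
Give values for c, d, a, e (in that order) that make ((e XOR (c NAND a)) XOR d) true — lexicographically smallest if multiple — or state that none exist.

c=0, d=0, a=0, e=0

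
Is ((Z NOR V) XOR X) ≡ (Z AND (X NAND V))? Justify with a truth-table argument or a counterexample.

No. Counterexample: with V=0, X=0, Z=0, Expression 1 = 1 but Expression 2 = 0.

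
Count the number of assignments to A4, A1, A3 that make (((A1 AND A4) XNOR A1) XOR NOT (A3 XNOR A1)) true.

Satisfying assignments: (0,0,0), (0,1,0), (1,0,0), (1,1,1)
Count: 4 out of 8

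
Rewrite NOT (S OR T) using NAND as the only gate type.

(((S NAND S) NAND (T NAND T)) NAND ((S NAND S) NAND (T NAND T)))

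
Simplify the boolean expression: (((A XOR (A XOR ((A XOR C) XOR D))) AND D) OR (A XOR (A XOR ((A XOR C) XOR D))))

By absorption (E OR (E AND v) = E) then XOR self-cancellation ((E XOR v) XOR v = E):
= ((A XOR C) XOR D)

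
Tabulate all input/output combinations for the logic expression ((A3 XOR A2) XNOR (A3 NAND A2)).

A2 | A3 | Output
----------------
0 | 0 | 0
0 | 1 | 1
1 | 0 | 1
1 | 1 | 1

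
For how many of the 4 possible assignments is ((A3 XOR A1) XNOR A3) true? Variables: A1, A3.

Satisfying assignments: (0,0), (0,1)
Count: 2 out of 4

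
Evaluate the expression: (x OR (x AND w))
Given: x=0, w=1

Substituting: (0 OR (0 AND 1))
= 0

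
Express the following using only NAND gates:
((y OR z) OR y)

((((y NAND y) NAND (z NAND z)) NAND ((y NAND y) NAND (z NAND z))) NAND (y NAND y))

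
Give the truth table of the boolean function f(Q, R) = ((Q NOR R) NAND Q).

Q | R | Output
--------------
0 | 0 | 1
0 | 1 | 1
1 | 0 | 1
1 | 1 | 1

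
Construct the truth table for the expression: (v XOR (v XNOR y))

v | y | Output
--------------
0 | 0 | 1
0 | 1 | 0
1 | 0 | 1
1 | 1 | 0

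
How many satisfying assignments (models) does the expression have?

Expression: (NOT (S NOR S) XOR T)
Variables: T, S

Satisfying assignments: (0,1), (1,0)
Count: 2 out of 4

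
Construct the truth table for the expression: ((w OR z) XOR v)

z | v | w | Output
------------------
0 | 0 | 0 | 0
0 | 0 | 1 | 1
0 | 1 | 0 | 1
0 | 1 | 1 | 0
1 | 0 | 0 | 1
1 | 0 | 1 | 1
1 | 1 | 0 | 0
1 | 1 | 1 | 0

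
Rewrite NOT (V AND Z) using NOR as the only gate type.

(((V NOR V) NOR (Z NOR Z)) NOR ((V NOR V) NOR (Z NOR Z)))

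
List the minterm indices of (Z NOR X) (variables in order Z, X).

Σm(0) = (NOT Z AND NOT X)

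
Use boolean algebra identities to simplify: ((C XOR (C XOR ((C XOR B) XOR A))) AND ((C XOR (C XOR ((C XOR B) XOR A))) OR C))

By absorption (E AND (E OR v) = E) then XOR self-cancellation ((E XOR v) XOR v = E):
= ((C XOR B) XOR A)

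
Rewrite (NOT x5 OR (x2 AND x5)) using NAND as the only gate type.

(((x5 NAND x5) NAND (x5 NAND x5)) NAND (((x2 NAND x5) NAND (x2 NAND x5)) NAND ((x2 NAND x5) NAND (x2 NAND x5))))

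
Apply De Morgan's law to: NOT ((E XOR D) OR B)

NOT (E XOR D) AND NOT B
De Morgan's: NOT(OR of terms) = AND of negations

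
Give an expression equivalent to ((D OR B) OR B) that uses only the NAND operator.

((((D NAND D) NAND (B NAND B)) NAND ((D NAND D) NAND (B NAND B))) NAND (B NAND B))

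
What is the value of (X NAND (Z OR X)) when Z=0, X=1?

Substituting: (1 NAND (0 OR 1))
= 0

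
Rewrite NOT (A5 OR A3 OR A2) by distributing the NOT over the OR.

NOT A5 AND NOT A3 AND NOT A2
De Morgan's: NOT(OR of terms) = AND of negations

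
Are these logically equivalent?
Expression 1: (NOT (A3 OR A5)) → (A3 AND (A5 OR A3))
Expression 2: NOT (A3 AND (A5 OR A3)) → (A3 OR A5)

Yes, Contrapositive is always equivalent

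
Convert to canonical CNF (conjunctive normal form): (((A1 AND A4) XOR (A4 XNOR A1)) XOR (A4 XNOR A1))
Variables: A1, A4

(A1 OR A4) AND (A1 OR NOT A4) AND (NOT A1 OR A4)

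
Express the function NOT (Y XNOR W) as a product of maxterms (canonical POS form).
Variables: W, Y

ΠM(0, 3) = (W OR Y) AND (NOT W OR NOT Y)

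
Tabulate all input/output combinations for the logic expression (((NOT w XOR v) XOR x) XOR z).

v | x | z | w | Output
----------------------
0 | 0 | 0 | 0 | 1
0 | 0 | 0 | 1 | 0
0 | 0 | 1 | 0 | 0
0 | 0 | 1 | 1 | 1
0 | 1 | 0 | 0 | 0
0 | 1 | 0 | 1 | 1
0 | 1 | 1 | 0 | 1
0 | 1 | 1 | 1 | 0
1 | 0 | 0 | 0 | 0
1 | 0 | 0 | 1 | 1
1 | 0 | 1 | 0 | 1
1 | 0 | 1 | 1 | 0
1 | 1 | 0 | 0 | 1
1 | 1 | 0 | 1 | 0
1 | 1 | 1 | 0 | 0
1 | 1 | 1 | 1 | 1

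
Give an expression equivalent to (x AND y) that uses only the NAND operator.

((x NAND y) NAND (x NAND y))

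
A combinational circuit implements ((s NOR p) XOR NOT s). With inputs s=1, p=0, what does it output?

Substituting: ((1 NOR 0) XOR NOT 1)
= 0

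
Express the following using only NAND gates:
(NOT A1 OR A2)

(((A1 NAND A1) NAND (A1 NAND A1)) NAND (A2 NAND A2))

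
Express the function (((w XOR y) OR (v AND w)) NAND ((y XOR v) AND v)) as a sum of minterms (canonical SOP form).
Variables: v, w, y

Σm(0, 1, 2, 3, 4, 5, 7) = (NOT v AND NOT w AND NOT y) OR (NOT v AND NOT w AND y) OR (NOT v AND w AND NOT y) OR (NOT v AND w AND y) OR (v AND NOT w AND NOT y) OR (v AND NOT w AND y) OR (v AND w AND y)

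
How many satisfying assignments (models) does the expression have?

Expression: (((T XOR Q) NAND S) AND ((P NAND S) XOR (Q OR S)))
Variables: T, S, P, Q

Satisfying assignments: (0,0,0,0), (0,0,1,0), (0,1,1,0), (1,0,0,0), (1,0,1,0), (1,1,1,1)
Count: 6 out of 16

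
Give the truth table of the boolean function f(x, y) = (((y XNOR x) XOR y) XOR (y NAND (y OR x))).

x | y | Output
--------------
0 | 0 | 0
0 | 1 | 1
1 | 0 | 1
1 | 1 | 0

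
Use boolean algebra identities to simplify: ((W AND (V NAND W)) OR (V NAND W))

By absorption (E OR (E AND v) = E):
= (V NAND W)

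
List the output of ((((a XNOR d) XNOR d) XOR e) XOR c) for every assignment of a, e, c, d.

a | e | c | d | Output
----------------------
0 | 0 | 0 | 0 | 0
0 | 0 | 0 | 1 | 0
0 | 0 | 1 | 0 | 1
0 | 0 | 1 | 1 | 1
0 | 1 | 0 | 0 | 1
0 | 1 | 0 | 1 | 1
0 | 1 | 1 | 0 | 0
0 | 1 | 1 | 1 | 0
1 | 0 | 0 | 0 | 1
1 | 0 | 0 | 1 | 1
1 | 0 | 1 | 0 | 0
1 | 0 | 1 | 1 | 0
1 | 1 | 0 | 0 | 0
1 | 1 | 0 | 1 | 0
1 | 1 | 1 | 0 | 1
1 | 1 | 1 | 1 | 1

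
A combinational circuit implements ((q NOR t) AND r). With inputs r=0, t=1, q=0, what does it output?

Substituting: ((0 NOR 1) AND 0)
= 0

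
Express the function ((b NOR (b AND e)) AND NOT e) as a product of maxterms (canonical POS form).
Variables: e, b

ΠM(1, 2, 3) = (e OR NOT b) AND (NOT e OR b) AND (NOT e OR NOT b)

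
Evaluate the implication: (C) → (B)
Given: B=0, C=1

Antecedent (C) = 1; consequent (B) = 0.
1 → 0 = 0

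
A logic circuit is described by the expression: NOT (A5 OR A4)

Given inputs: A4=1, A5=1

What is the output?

Substituting: NOT (1 OR 1)
= 0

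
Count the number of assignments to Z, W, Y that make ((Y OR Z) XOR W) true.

Satisfying assignments: (0,0,1), (0,1,0), (1,0,0), (1,0,1)
Count: 4 out of 8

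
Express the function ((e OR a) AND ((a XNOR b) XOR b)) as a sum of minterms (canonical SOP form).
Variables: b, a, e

Σm(1, 5) = (NOT b AND NOT a AND e) OR (b AND NOT a AND e)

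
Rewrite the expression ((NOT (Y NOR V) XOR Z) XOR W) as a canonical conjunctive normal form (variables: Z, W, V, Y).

(Z OR W OR V OR Y) AND (Z OR NOT W OR V OR NOT Y) AND (Z OR NOT W OR NOT V OR Y) AND (Z OR NOT W OR NOT V OR NOT Y) AND (NOT Z OR W OR V OR NOT Y) AND (NOT Z OR W OR NOT V OR Y) AND (NOT Z OR W OR NOT V OR NOT Y) AND (NOT Z OR NOT W OR V OR Y)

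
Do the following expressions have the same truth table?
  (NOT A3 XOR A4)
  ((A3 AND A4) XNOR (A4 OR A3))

Yes, they are equivalent — the two output columns agree on all 4 assignments:
A3 | A4 | Expression 1 | Expression 2
-------------------------------------
0 | 0 | 1 | 1
0 | 1 | 0 | 0
1 | 0 | 0 | 0
1 | 1 | 1 | 1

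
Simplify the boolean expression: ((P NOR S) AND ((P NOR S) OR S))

By absorption (E AND (E OR v) = E):
= (P NOR S)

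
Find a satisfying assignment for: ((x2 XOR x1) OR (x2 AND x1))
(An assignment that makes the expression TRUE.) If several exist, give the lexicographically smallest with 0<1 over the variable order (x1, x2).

x1=0, x2=1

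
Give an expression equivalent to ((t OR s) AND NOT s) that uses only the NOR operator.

((((t NOR s) NOR (t NOR s)) NOR ((t NOR s) NOR (t NOR s))) NOR ((s NOR s) NOR (s NOR s)))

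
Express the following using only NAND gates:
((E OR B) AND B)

((((E NAND E) NAND (B NAND B)) NAND B) NAND (((E NAND E) NAND (B NAND B)) NAND B))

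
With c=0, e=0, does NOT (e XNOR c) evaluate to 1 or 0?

Substituting: NOT (0 XNOR 0)
= 0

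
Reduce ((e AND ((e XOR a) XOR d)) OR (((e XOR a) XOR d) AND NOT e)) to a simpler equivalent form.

By distribution ((E AND v) OR (E AND NOT v) = E):
= ((e XOR a) XOR d)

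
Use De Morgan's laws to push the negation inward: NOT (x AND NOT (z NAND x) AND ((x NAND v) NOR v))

NOT x OR (z NAND x) OR NOT ((x NAND v) NOR v)
De Morgan's: NOT(AND of terms) = OR of negations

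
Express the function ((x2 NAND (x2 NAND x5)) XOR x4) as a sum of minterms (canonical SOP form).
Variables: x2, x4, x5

Σm(0, 1, 5, 6) = (NOT x2 AND NOT x4 AND NOT x5) OR (NOT x2 AND NOT x4 AND x5) OR (x2 AND NOT x4 AND x5) OR (x2 AND x4 AND NOT x5)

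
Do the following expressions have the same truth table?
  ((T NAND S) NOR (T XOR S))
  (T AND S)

Yes, they are equivalent — the two output columns agree on all 4 assignments:
T | S | Expression 1 | Expression 2
-----------------------------------
0 | 0 | 0 | 0
0 | 1 | 0 | 0
1 | 0 | 0 | 0
1 | 1 | 1 | 1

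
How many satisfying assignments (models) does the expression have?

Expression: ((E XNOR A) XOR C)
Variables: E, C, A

Satisfying assignments: (0,0,0), (0,1,1), (1,0,1), (1,1,0)
Count: 4 out of 8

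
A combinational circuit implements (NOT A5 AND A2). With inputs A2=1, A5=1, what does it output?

Substituting: (NOT 1 AND 1)
= 0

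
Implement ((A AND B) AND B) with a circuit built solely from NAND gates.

((((A NAND B) NAND (A NAND B)) NAND B) NAND (((A NAND B) NAND (A NAND B)) NAND B))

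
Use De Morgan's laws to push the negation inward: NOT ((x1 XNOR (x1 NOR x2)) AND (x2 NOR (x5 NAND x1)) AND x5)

NOT (x1 XNOR (x1 NOR x2)) OR NOT (x2 NOR (x5 NAND x1)) OR NOT x5
De Morgan's: NOT(AND of terms) = OR of negations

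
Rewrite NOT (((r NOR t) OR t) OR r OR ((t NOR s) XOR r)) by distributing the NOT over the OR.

NOT ((r NOR t) OR t) AND NOT r AND NOT ((t NOR s) XOR r)
De Morgan's: NOT(OR of terms) = AND of negations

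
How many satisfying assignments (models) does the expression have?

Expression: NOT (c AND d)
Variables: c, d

Satisfying assignments: (0,0), (0,1), (1,0)
Count: 3 out of 4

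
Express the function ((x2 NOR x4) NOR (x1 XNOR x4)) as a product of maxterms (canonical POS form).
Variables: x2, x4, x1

ΠM(0, 1, 3, 4, 7) = (x2 OR x4 OR x1) AND (x2 OR x4 OR NOT x1) AND (x2 OR NOT x4 OR NOT x1) AND (NOT x2 OR x4 OR x1) AND (NOT x2 OR NOT x4 OR NOT x1)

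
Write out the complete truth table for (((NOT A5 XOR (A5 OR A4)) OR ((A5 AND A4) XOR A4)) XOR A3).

A3 | A4 | A5 | Output
---------------------
0 | 0 | 0 | 1
0 | 0 | 1 | 1
0 | 1 | 0 | 1
0 | 1 | 1 | 1
1 | 0 | 0 | 0
1 | 0 | 1 | 0
1 | 1 | 0 | 0
1 | 1 | 1 | 0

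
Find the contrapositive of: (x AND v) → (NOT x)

Contrapositive: x → NOT (x AND v)
Note: A statement and its contrapositive are logically equivalent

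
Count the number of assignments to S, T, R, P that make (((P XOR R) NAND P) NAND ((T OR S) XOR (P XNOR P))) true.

Satisfying assignments: (0,0,0,1), (0,1,0,0), (0,1,0,1), (0,1,1,0), (0,1,1,1), (1,0,0,0), (1,0,0,1), (1,0,1,0), (1,0,1,1), (1,1,0,0), (1,1,0,1), (1,1,1,0), (1,1,1,1)
Count: 13 out of 16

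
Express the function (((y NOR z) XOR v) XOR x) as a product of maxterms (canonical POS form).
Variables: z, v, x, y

ΠM(1, 2, 4, 7, 8, 9, 14, 15) = (z OR v OR x OR NOT y) AND (z OR v OR NOT x OR y) AND (z OR NOT v OR x OR y) AND (z OR NOT v OR NOT x OR NOT y) AND (NOT z OR v OR x OR y) AND (NOT z OR v OR x OR NOT y) AND (NOT z OR NOT v OR NOT x OR y) AND (NOT z OR NOT v OR NOT x OR NOT y)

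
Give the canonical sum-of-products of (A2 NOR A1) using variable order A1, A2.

Σm(0) = (NOT A1 AND NOT A2)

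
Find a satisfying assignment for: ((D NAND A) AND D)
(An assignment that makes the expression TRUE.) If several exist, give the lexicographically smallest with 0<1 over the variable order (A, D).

A=0, D=1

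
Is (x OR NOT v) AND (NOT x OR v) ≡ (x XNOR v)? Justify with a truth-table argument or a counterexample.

Yes, they are equivalent — the two output columns agree on all 4 assignments:
x | v | Expression 1 | Expression 2
-----------------------------------
0 | 0 | 1 | 1
0 | 1 | 0 | 0
1 | 0 | 0 | 0
1 | 1 | 1 | 1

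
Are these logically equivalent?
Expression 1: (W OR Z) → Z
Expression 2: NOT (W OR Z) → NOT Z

No, Inverse is not equivalent to original (counterexample: Z=0, W=1)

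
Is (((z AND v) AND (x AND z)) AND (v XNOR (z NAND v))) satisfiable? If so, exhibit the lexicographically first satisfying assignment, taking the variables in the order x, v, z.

UNSATISFIABLE - no assignment makes this expression true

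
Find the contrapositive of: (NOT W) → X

Contrapositive: NOT X → W
Note: A statement and its contrapositive are logically equivalent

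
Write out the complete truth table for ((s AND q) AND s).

q | s | Output
--------------
0 | 0 | 0
0 | 1 | 0
1 | 0 | 0
1 | 1 | 1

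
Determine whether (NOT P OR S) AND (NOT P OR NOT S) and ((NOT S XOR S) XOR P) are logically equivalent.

Yes, they are equivalent — the two output columns agree on all 4 assignments:
P | S | Expression 1 | Expression 2
-----------------------------------
0 | 0 | 1 | 1
0 | 1 | 1 | 1
1 | 0 | 0 | 0
1 | 1 | 0 | 0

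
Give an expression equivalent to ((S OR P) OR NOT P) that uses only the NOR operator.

((((S NOR P) NOR (S NOR P)) NOR (P NOR P)) NOR (((S NOR P) NOR (S NOR P)) NOR (P NOR P)))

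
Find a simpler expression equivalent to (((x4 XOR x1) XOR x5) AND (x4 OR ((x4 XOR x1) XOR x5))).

By absorption (E AND (E OR v) = E):
= ((x4 XOR x1) XOR x5)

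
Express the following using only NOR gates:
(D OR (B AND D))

((D NOR ((B NOR B) NOR (D NOR D))) NOR (D NOR ((B NOR B) NOR (D NOR D))))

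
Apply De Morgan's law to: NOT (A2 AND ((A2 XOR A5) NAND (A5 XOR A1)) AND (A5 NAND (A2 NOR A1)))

NOT A2 OR NOT ((A2 XOR A5) NAND (A5 XOR A1)) OR NOT (A5 NAND (A2 NOR A1))
De Morgan's: NOT(AND of terms) = OR of negations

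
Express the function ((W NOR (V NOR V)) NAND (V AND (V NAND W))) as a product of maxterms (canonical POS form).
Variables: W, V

ΠM(1) = (W OR NOT V)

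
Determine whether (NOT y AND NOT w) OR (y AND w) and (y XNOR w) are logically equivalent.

Yes, they are equivalent — the two output columns agree on all 4 assignments:
y | w | Expression 1 | Expression 2
-----------------------------------
0 | 0 | 1 | 1
0 | 1 | 0 | 0
1 | 0 | 0 | 0
1 | 1 | 1 | 1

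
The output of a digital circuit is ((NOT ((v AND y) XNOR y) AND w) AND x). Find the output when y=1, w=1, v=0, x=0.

Substituting: ((NOT ((0 AND 1) XNOR 1) AND 1) AND 0)
= 0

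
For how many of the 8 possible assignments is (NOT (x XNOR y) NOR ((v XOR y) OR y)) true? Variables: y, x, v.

Satisfying assignments: (0,0,0)
Count: 1 out of 8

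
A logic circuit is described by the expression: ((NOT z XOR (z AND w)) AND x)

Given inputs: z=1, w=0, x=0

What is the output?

Substituting: ((NOT 1 XOR (1 AND 0)) AND 0)
= 0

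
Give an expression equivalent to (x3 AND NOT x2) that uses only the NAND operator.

((x3 NAND (x2 NAND x2)) NAND (x3 NAND (x2 NAND x2)))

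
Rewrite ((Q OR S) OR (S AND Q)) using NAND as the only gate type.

((((Q NAND Q) NAND (S NAND S)) NAND ((Q NAND Q) NAND (S NAND S))) NAND (((S NAND Q) NAND (S NAND Q)) NAND ((S NAND Q) NAND (S NAND Q))))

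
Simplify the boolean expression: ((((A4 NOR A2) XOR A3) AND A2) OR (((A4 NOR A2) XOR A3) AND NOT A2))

By distribution ((E AND v) OR (E AND NOT v) = E):
= ((A4 NOR A2) XOR A3)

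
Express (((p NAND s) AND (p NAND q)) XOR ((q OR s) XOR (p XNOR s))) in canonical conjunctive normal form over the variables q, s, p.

(q OR s OR p) AND (q OR NOT s OR p) AND (q OR NOT s OR NOT p) AND (NOT q OR NOT s OR p) AND (NOT q OR NOT s OR NOT p)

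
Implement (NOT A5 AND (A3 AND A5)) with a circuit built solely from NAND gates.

(((A5 NAND A5) NAND ((A3 NAND A5) NAND (A3 NAND A5))) NAND ((A5 NAND A5) NAND ((A3 NAND A5) NAND (A3 NAND A5))))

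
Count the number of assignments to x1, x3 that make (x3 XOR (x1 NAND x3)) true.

Satisfying assignments: (0,0), (1,0), (1,1)
Count: 3 out of 4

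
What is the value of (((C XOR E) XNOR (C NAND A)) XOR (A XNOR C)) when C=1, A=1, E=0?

Substituting: (((1 XOR 0) XNOR (1 NAND 1)) XOR (1 XNOR 1))
= 1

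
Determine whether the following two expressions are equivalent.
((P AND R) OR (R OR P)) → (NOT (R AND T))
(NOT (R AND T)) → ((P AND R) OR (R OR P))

No, Converse is not equivalent to original (counterexample: T=0, R=0, P=0)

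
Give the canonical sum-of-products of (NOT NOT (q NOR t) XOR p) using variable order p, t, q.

Σm(0, 5, 6, 7) = (NOT p AND NOT t AND NOT q) OR (p AND NOT t AND q) OR (p AND t AND NOT q) OR (p AND t AND q)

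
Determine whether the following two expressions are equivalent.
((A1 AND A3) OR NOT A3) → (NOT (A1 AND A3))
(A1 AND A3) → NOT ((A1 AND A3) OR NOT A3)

Yes, Contrapositive is always equivalent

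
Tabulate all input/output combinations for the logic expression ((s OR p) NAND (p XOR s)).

s | p | Output
--------------
0 | 0 | 1
0 | 1 | 0
1 | 0 | 0
1 | 1 | 1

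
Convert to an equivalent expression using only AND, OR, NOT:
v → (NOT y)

NOT v OR (NOT y)
(Implication elimination: A → B = NOT A OR B)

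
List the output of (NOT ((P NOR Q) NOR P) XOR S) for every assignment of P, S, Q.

P | S | Q | Output
------------------
0 | 0 | 0 | 1
0 | 0 | 1 | 0
0 | 1 | 0 | 0
0 | 1 | 1 | 1
1 | 0 | 0 | 1
1 | 0 | 1 | 1
1 | 1 | 0 | 0
1 | 1 | 1 | 0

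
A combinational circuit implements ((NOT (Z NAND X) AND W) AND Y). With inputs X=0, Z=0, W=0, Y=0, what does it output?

Substituting: ((NOT (0 NAND 0) AND 0) AND 0)
= 0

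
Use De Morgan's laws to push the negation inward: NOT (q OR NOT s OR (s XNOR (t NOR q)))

NOT q AND s AND NOT (s XNOR (t NOR q))
De Morgan's: NOT(OR of terms) = AND of negations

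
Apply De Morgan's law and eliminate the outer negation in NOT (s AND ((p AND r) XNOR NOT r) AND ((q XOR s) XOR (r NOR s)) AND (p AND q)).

NOT s OR NOT ((p AND r) XNOR NOT r) OR NOT ((q XOR s) XOR (r NOR s)) OR NOT (p AND q)
De Morgan's: NOT(AND of terms) = OR of negations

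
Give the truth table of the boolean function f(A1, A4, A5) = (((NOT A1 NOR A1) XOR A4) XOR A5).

A1 | A4 | A5 | Output
---------------------
0 | 0 | 0 | 0
0 | 0 | 1 | 1
0 | 1 | 0 | 1
0 | 1 | 1 | 0
1 | 0 | 0 | 0
1 | 0 | 1 | 1
1 | 1 | 0 | 1
1 | 1 | 1 | 0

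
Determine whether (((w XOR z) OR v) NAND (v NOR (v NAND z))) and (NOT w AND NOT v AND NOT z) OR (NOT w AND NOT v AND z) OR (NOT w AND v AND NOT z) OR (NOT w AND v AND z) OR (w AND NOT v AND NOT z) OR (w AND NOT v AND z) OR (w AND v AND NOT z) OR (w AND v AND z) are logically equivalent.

Yes, they are equivalent — the two output columns agree on all 8 assignments:
w | v | z | Expression 1 | Expression 2
---------------------------------------
0 | 0 | 0 | 1 | 1
0 | 0 | 1 | 1 | 1
0 | 1 | 0 | 1 | 1
0 | 1 | 1 | 1 | 1
1 | 0 | 0 | 1 | 1
1 | 0 | 1 | 1 | 1
1 | 1 | 0 | 1 | 1
1 | 1 | 1 | 1 | 1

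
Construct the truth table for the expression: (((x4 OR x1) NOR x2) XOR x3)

x2 | x3 | x1 | x4 | Output
--------------------------
0 | 0 | 0 | 0 | 1
0 | 0 | 0 | 1 | 0
0 | 0 | 1 | 0 | 0
0 | 0 | 1 | 1 | 0
0 | 1 | 0 | 0 | 0
0 | 1 | 0 | 1 | 1
0 | 1 | 1 | 0 | 1
0 | 1 | 1 | 1 | 1
1 | 0 | 0 | 0 | 0
1 | 0 | 0 | 1 | 0
1 | 0 | 1 | 0 | 0
1 | 0 | 1 | 1 | 0
1 | 1 | 0 | 0 | 1
1 | 1 | 0 | 1 | 1
1 | 1 | 1 | 0 | 1
1 | 1 | 1 | 1 | 1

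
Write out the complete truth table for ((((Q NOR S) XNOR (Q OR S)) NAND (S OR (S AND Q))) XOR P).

P | Q | S | Output
------------------
0 | 0 | 0 | 1
0 | 0 | 1 | 1
0 | 1 | 0 | 1
0 | 1 | 1 | 1
1 | 0 | 0 | 0
1 | 0 | 1 | 0
1 | 1 | 0 | 0
1 | 1 | 1 | 0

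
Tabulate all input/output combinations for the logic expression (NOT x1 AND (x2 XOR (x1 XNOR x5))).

x2 | x5 | x1 | Output
---------------------
0 | 0 | 0 | 1
0 | 0 | 1 | 0
0 | 1 | 0 | 0
0 | 1 | 1 | 0
1 | 0 | 0 | 0
1 | 0 | 1 | 0
1 | 1 | 0 | 1
1 | 1 | 1 | 0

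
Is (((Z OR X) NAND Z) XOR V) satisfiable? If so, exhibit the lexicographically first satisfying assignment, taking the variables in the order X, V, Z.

X=0, V=0, Z=0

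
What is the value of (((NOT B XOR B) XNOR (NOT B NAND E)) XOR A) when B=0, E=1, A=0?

Substituting: (((NOT 0 XOR 0) XNOR (NOT 0 NAND 1)) XOR 0)
= 0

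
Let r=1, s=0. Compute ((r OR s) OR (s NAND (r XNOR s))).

Substituting: ((1 OR 0) OR (0 NAND (1 XNOR 0)))
= 1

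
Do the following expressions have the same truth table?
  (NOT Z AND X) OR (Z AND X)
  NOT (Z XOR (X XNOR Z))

Yes, they are equivalent — the two output columns agree on all 4 assignments:
Z | X | Expression 1 | Expression 2
-----------------------------------
0 | 0 | 0 | 0
0 | 1 | 1 | 1
1 | 0 | 0 | 0
1 | 1 | 1 | 1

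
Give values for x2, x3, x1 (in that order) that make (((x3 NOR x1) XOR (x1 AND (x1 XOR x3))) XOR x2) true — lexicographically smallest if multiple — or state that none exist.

x2=0, x3=0, x1=0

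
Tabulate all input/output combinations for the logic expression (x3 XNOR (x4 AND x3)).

x3 | x4 | Output
----------------
0 | 0 | 1
0 | 1 | 1
1 | 0 | 0
1 | 1 | 1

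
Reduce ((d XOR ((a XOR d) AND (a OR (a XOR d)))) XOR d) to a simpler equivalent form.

By XOR self-cancellation ((E XOR v) XOR v = E) then absorption (E AND (E OR v) = E):
= (a XOR d)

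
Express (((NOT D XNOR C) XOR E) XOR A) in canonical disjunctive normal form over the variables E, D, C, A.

(NOT E AND NOT D AND NOT C AND A) OR (NOT E AND NOT D AND C AND NOT A) OR (NOT E AND D AND NOT C AND NOT A) OR (NOT E AND D AND C AND A) OR (E AND NOT D AND NOT C AND NOT A) OR (E AND NOT D AND C AND A) OR (E AND D AND NOT C AND A) OR (E AND D AND C AND NOT A)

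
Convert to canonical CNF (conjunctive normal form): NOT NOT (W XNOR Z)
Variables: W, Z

(W OR NOT Z) AND (NOT W OR Z)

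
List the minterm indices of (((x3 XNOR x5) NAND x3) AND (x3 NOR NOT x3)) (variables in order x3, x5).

Σm() = FALSE (no minterms)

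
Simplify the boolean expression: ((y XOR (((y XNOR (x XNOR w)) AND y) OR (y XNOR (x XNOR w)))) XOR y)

By XOR self-cancellation ((E XOR v) XOR v = E) then absorption (E OR (E AND v) = E):
= (y XNOR (x XNOR w))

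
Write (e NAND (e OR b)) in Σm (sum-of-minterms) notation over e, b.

Σm(0, 1) = (NOT e AND NOT b) OR (NOT e AND b)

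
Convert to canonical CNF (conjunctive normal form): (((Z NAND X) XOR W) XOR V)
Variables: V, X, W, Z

(V OR X OR NOT W OR Z) AND (V OR X OR NOT W OR NOT Z) AND (V OR NOT X OR W OR NOT Z) AND (V OR NOT X OR NOT W OR Z) AND (NOT V OR X OR W OR Z) AND (NOT V OR X OR W OR NOT Z) AND (NOT V OR NOT X OR W OR Z) AND (NOT V OR NOT X OR NOT W OR NOT Z)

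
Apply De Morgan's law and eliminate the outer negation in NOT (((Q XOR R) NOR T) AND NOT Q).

NOT ((Q XOR R) NOR T) OR Q
De Morgan's: NOT(AND of terms) = OR of negations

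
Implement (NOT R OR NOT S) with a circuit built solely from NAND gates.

(((R NAND R) NAND (R NAND R)) NAND ((S NAND S) NAND (S NAND S)))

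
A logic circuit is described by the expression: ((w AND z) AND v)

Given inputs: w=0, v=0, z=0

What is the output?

Substituting: ((0 AND 0) AND 0)
= 0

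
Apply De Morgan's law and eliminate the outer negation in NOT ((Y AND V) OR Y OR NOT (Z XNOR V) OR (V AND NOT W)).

NOT (Y AND V) AND NOT Y AND (Z XNOR V) AND NOT (V AND NOT W)
De Morgan's: NOT(OR of terms) = AND of negations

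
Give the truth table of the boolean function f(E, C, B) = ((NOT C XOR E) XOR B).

E | C | B | Output
------------------
0 | 0 | 0 | 1
0 | 0 | 1 | 0
0 | 1 | 0 | 0
0 | 1 | 1 | 1
1 | 0 | 0 | 0
1 | 0 | 1 | 1
1 | 1 | 0 | 1
1 | 1 | 1 | 0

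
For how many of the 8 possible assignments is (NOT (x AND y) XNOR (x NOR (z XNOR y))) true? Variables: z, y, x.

Satisfying assignments: (0,1,0), (0,1,1), (1,0,0), (1,1,1)
Count: 4 out of 8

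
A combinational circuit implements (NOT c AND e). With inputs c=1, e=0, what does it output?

Substituting: (NOT 1 AND 0)
= 0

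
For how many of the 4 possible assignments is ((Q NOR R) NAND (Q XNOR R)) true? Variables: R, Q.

Satisfying assignments: (0,1), (1,0), (1,1)
Count: 3 out of 4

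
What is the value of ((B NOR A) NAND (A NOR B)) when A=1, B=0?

Substituting: ((0 NOR 1) NAND (1 NOR 0))
= 1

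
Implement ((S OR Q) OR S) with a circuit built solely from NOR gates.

((((S NOR Q) NOR (S NOR Q)) NOR S) NOR (((S NOR Q) NOR (S NOR Q)) NOR S))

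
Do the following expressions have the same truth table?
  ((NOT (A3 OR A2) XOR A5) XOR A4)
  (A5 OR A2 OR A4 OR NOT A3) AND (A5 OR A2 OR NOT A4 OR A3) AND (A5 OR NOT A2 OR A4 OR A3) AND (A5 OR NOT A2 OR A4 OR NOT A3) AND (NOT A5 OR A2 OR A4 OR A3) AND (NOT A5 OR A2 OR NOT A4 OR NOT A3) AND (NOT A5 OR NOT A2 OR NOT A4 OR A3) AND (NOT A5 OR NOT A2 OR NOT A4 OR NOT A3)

Yes, they are equivalent — the two output columns agree on all 16 assignments:
A5 | A2 | A4 | A3 | Expression 1 | Expression 2
-----------------------------------------------
0 | 0 | 0 | 0 | 1 | 1
0 | 0 | 0 | 1 | 0 | 0
0 | 0 | 1 | 0 | 0 | 0
0 | 0 | 1 | 1 | 1 | 1
0 | 1 | 0 | 0 | 0 | 0
0 | 1 | 0 | 1 | 0 | 0
0 | 1 | 1 | 0 | 1 | 1
0 | 1 | 1 | 1 | 1 | 1
1 | 0 | 0 | 0 | 0 | 0
1 | 0 | 0 | 1 | 1 | 1
1 | 0 | 1 | 0 | 1 | 1
1 | 0 | 1 | 1 | 0 | 0
1 | 1 | 0 | 0 | 1 | 1
1 | 1 | 0 | 1 | 1 | 1
1 | 1 | 1 | 0 | 0 | 0
1 | 1 | 1 | 1 | 0 | 0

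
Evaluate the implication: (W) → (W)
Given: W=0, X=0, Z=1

Antecedent (W) = 0; consequent (W) = 0.
0 → 0 = 1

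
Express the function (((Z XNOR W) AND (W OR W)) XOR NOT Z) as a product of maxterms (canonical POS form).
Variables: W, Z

ΠM(1) = (W OR NOT Z)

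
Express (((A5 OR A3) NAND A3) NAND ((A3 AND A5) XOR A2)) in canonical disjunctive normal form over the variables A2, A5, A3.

(NOT A2 AND NOT A5 AND NOT A3) OR (NOT A2 AND NOT A5 AND A3) OR (NOT A2 AND A5 AND NOT A3) OR (NOT A2 AND A5 AND A3) OR (A2 AND NOT A5 AND A3) OR (A2 AND A5 AND A3)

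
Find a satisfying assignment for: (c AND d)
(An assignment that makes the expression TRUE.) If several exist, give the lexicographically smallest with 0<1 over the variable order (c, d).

c=1, d=1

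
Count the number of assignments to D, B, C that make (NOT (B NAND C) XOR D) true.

Satisfying assignments: (0,1,1), (1,0,0), (1,0,1), (1,1,0)
Count: 4 out of 8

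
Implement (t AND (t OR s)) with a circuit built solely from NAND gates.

((t NAND ((t NAND t) NAND (s NAND s))) NAND (t NAND ((t NAND t) NAND (s NAND s))))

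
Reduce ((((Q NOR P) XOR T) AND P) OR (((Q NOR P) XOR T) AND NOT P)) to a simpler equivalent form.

By distribution ((E AND v) OR (E AND NOT v) = E):
= ((Q NOR P) XOR T)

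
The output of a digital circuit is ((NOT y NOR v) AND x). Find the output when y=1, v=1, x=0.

Substituting: ((NOT 1 NOR 1) AND 0)
= 0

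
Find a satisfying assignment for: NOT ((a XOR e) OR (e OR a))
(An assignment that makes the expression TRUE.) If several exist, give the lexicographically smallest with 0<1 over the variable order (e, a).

e=0, a=0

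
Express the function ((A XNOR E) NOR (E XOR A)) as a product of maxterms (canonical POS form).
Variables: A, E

ΠM(0, 1, 2, 3) = (A OR E) AND (A OR NOT E) AND (NOT A OR E) AND (NOT A OR NOT E)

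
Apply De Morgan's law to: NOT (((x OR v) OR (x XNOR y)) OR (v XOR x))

NOT ((x OR v) OR (x XNOR y)) AND NOT (v XOR x)
De Morgan's: NOT(OR of terms) = AND of negations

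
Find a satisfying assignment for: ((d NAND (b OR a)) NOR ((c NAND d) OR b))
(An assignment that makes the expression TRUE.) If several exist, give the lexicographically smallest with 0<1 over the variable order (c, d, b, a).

c=1, d=1, b=0, a=1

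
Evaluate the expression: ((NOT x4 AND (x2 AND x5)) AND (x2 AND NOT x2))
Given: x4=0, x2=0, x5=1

Substituting: ((NOT 0 AND (0 AND 1)) AND (0 AND NOT 0))
= 0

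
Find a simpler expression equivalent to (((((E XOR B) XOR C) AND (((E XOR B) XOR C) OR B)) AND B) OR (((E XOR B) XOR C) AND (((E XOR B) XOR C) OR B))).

By absorption (E OR (E AND v) = E) then absorption (E AND (E OR v) = E):
= ((E XOR B) XOR C)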